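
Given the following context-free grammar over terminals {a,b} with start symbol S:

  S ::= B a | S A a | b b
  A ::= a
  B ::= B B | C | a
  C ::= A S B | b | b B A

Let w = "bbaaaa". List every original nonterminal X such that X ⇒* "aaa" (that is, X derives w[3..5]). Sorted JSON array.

Convert to CNF:
  S -> B T1 | S X6 | T0 T0
  A -> a
  B -> A X2 | B B | T0 X3 | a | b
  C -> A X4 | T0 X5 | b
  T0 -> b
  T1 -> a
  X2 -> S B
  X3 -> B A
  X4 -> S B
  X5 -> B A
  X6 -> A T1

CYK fill, restricted to cells inside w[3..5]:
  [3..3]={A,B,T1}  "a"  orig:{A,B}
  [4..4]={A,B,T1}  "a"  orig:{A,B}
  [5..5]={A,B,T1}  "a"  orig:{A,B}
  [3..4]={B,S,X3,X5,X6}  "aa"  orig:{B,S}
  [4..5]={B,S,X3,X5,X6}  "aa"  orig:{B,S}
  [3..5]={B,S,X2,X3,X4,X5}  "aaa"  orig:{B,S}

Original NTs in T[3,5] deriving "aaa": ["B", "S"]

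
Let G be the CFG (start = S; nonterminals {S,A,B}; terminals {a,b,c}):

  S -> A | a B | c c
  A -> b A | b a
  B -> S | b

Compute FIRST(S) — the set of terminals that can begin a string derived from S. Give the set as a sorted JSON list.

FIRST iteration:
pass 1:
  A via A→b A: +{b}
  B via B→b: +{b}
  S via S→A: +{b}
  S via S→a B: +{a}
  S via S→c c: +{c}
  FIRST(S)={a,b,c}  FIRST(A)={b}  FIRST(B)={b}
pass 2:
  B via B→S: +{a,c}
  FIRST(S)={a,b,c}  FIRST(A)={b}  FIRST(B)={a,b,c}
pass 3: (stable)
  FIRST(S)={a,b,c}  FIRST(A)={b}  FIRST(B)={a,b,c}

FIRST(S) = ["a", "b", "c"]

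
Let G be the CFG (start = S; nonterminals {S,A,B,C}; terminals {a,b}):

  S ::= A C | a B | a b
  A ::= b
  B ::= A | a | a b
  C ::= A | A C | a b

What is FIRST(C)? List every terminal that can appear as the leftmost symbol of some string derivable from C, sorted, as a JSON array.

Compute FIRST by fixpoint:
[1]
  A via A→b: +{b}
  B via B→A: +{b}
  B via B→a: +{a}
  C via C→A: +{b}
  C via C→a b: +{a}
  S via S→A C: +{b}
  S via S→a B: +{a}
  S: {a,b}  A: {b}  B: {a,b}  C: {a,b}
[2] — fixpoint
  S: {a,b}  A: {b}  B: {a,b}  C: {a,b}

FIRST(C) = ["a", "b"]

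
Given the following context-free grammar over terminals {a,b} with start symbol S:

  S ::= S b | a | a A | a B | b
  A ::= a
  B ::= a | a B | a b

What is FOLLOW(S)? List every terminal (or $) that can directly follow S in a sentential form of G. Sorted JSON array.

Compute FIRST by fixpoint:
pass 1:
  A via A→a: +{a}
  B via B→a: +{a}
  S via S→a: +{a}
  S via S→b: +{b}
  S: {a,b}  A: {a}  B: {a}
pass 2: — fixpoint
  S: {a,b}  A: {a}  B: {a}

Compute FOLLOW by fixpoint:
FOLLOW(S) := {$}
round 1:
  S→S b: FOLLOW(S) ⊇ FIRST(b) = {b}; new: +{b}
  S→a A: FOLLOW(A) ⊇ FOLLOW(S) ⊇ {$,b}; new: +{$,b}
  S→a B: FOLLOW(B) ⊇ FOLLOW(S) ⊇ {$,b}; new: +{$,b}
  FOLLOW[S]={$,b}  FOLLOW[A]={$,b}  FOLLOW[B]={$,b}
round 2: (no change)
  FOLLOW[S]={$,b}  FOLLOW[A]={$,b}  FOLLOW[B]={$,b}

FOLLOW(S) = ["$", "b"]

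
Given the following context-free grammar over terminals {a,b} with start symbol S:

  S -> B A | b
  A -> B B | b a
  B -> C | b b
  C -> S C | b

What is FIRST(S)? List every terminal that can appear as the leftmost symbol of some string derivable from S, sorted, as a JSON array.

FIRST sets, iterate to fixpoint:
iter 1:
  A via A→b a: +{b}
  B via B→b b: +{b}
  C via C→b: +{b}
  S via S→B A: +{b}
  FIRST(S)={b}  FIRST(A)={b}  FIRST(B)={b}  FIRST(C)={b}
iter 2: done
  FIRST(S)={b}  FIRST(A)={b}  FIRST(B)={b}  FIRST(C)={b}

FIRST(S) = ["b"]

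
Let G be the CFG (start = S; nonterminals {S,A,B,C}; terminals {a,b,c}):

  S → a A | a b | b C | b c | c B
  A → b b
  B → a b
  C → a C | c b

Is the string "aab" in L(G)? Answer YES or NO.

CNF form of G:
  S -> T0 C | T0 T2 | T1 A | T1 T0 | T2 B
  A -> T0 T0
  B -> T1 T0
  C -> T1 C | T2 T0
  T0 -> b
  T1 -> a
  T2 -> c

CYK table (by increasing span):
  T[0,0] 'a' = {T1}  orig:{}
  T[1,1] 'a' = {T1}  orig:{}
  T[2,2] 'b' = {T0}  orig:{}
  T[0,1] 'aa' = ∅
  T[1,2] 'ab' = {B,S}
  T[0,2] 'aab' = ∅

S ∉ T[0,2] ⇒ NO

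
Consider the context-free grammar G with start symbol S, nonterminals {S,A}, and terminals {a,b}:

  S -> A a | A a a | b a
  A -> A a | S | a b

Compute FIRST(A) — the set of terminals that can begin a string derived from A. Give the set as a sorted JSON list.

FIRST iteration:
pass 1:
  A via A→a b: +{a}
  S via S→A a: +{a}
  S via S→b a: +{b}
  S: {a,b}  A: {a}
pass 2:
  A via A→S: +{b}
  S: {a,b}  A: {a,b}
pass 3: (stable)
  S: {a,b}  A: {a,b}

FIRST(A) = ["a", "b"]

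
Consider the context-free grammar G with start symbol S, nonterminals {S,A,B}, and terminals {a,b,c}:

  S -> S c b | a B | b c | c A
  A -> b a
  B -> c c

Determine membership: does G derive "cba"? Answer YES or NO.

CNF form of G:
  S -> S X3 | T0 T2 | T1 B | T2 A
  A -> T0 T1
  B -> T2 T2
  T0 -> b
  T1 -> a
  T2 -> c
  X3 -> T2 T0

CYK fill:
  cell(0,0) c: {T2}  orig:{}
  cell(1,1) b: {T0}  orig:{}
  cell(2,2) a: {T1}  orig:{}
  cell(0,1) cb: {X3}  orig:{}
  cell(1,2) ba: {A}
  cell(0,2) cba: {S}

S ∈ T[0,2] ⇒ YES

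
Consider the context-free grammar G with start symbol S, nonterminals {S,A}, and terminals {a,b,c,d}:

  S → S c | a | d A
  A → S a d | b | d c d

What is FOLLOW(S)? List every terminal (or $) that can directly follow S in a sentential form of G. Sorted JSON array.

Compute FIRST by fixpoint:
pass 1:
  A via A→b: +{b}
  A via A→d c d: +{d}
  S via S→a: +{a}
  S via S→d A: +{d}
  FIRST(S)={a,d}  FIRST(A)={b,d}
pass 2:
  A via A→S a d: +{a}
  FIRST(S)={a,d}  FIRST(A)={a,b,d}
pass 3: — fixpoint
  FIRST(S)={a,d}  FIRST(A)={a,b,d}

FOLLOW sets:
seed FOLLOW(S) with $
iter 1:
  A→S a d: FOLLOW(S) ⊇ FIRST(a) = {a}; new: +{a}
  S→S c: FOLLOW(S) ⊇ FIRST(c) = {c}; new: +{c}
  S→d A: FOLLOW(A) ⊇ FOLLOW(S) ⊇ {$,a,c}; new: +{$,a,c}
  FOLLOW(S)={$,a,c}  FOLLOW(A)={$,a,c}
iter 2: — fixpoint
  FOLLOW(S)={$,a,c}  FOLLOW(A)={$,a,c}

FOLLOW(S) = ["$", "a", "c"]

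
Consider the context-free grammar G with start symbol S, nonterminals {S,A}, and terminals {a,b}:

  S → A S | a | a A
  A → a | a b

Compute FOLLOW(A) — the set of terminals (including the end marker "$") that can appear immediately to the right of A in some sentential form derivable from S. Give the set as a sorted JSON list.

FIRST sets, iterate to fixpoint:
pass 1:
  A via A→a: +{a}
  S via S→A S: +{a}
  S: {a}  A: {a}
pass 2: done
  S: {a}  A: {a}

FOLLOW sets:
FOLLOW(S) := {$}
pass 1:
  S→A S: FOLLOW(A) ⊇ FIRST(S) = {a}; new: +{a}
  S→a A: FOLLOW(A) ⊇ FOLLOW(S) ⊇ {$}; new: +{$}
  FOLLOW[S]={$}  FOLLOW[A]={$,a}
pass 2: — fixpoint
  FOLLOW[S]={$}  FOLLOW[A]={$,a}

FOLLOW(A) = ["$", "a"]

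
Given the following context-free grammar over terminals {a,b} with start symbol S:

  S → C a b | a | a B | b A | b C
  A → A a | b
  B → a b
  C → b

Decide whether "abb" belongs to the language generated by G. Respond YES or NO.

CNF form of G:
  S -> C X2 | T0 B | T1 A | T1 C | a
  A -> A T0 | b
  B -> T0 T1
  C -> b
  T0 -> a
  T1 -> b
  X2 -> T0 T1

Fill CYK table bottom-up:
  cell(0,0) a: {S,T0}  orig:{S}
  cell(1,1) b: {A,C,T1}  orig:{A,C}
  cell(2,2) b: {A,C,T1}  orig:{A,C}
  cell(0,1) ab: {B,X2}  orig:{B}
  cell(1,2) bb: {S}
  cell(0,2) abb: ∅

S ∉ T[0,2] ⇒ NO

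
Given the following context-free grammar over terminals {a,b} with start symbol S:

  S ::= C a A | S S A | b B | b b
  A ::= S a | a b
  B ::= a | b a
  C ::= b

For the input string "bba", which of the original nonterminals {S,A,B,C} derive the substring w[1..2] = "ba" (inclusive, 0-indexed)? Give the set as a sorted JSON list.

CNF form of G:
  S -> C X2 | S X3 | T1 B | T1 T1
  A -> S T0 | T0 T1
  B -> T1 T0 | a
  C -> b
  T0 -> a
  T1 -> b
  X2 -> T0 A
  X3 -> S A

CYK table (by increasing span) (cells [i..j] with 1 ≤ i ≤ j ≤ 2 only):
  T[1,1] 'b' = {C,T1}  orig:{C}
  T[2,2] 'a' = {B,T0}  orig:{B}
  T[1,2] 'ba' = {B,S}

Original NTs in T[1,2] deriving "ba": ["B", "S"]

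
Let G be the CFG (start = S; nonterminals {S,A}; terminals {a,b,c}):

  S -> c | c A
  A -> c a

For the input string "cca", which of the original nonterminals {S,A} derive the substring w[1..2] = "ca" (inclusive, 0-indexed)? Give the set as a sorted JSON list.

Convert to CNF:
  S -> T0 A | c
  A -> T0 T1
  T0 -> c
  T1 -> a

CYK table (by increasing span) — only the sub-triangle for w[1..2]:
  [1..1]={S,T0}  "c"  orig:{S}
  [2..2]={T1}  "a"  orig:{}
  [1..2]={A}  "ca"

Original NTs in T[1,2] deriving "ca": ["A"]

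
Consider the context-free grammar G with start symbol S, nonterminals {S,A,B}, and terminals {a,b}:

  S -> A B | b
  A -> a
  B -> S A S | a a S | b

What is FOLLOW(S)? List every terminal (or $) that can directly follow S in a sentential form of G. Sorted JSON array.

FIRST sets, iterate to fixpoint:
round 1:
  A via A→a: +{a}
  B via B→a a S: +{a}
  B via B→b: +{b}
  S via S→A B: +{a}
  S via S→b: +{b}
  FIRST[S]={a,b}  FIRST[A]={a}  FIRST[B]={a,b}
round 2: — fixpoint
  FIRST[S]={a,b}  FIRST[A]={a}  FIRST[B]={a,b}

FOLLOW sets:
initialize: $ ∈ FOLLOW(S)
round 1:
  B→S A S: FOLLOW(S) ⊇ FIRST(A) = {a}; new: +{a}
  B→S A S: FOLLOW(A) ⊇ FIRST(S) = {a,b}; new: +{a,b}
  S→A B: FOLLOW(B) ⊇ FOLLOW(S) ⊇ {$,a}; new: +{$,a}
  FOLLOW[S]={$,a}  FOLLOW[A]={a,b}  FOLLOW[B]={$,a}
round 2: (stable)
  FOLLOW[S]={$,a}  FOLLOW[A]={a,b}  FOLLOW[B]={$,a}

FOLLOW(S) = ["$", "a"]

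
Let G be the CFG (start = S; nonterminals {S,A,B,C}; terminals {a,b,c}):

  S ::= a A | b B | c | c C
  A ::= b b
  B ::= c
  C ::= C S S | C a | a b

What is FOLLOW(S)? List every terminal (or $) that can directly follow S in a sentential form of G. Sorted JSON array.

Compute FIRST by fixpoint:
pass 1:
  A via A→b b: +{b}
  B via B→c: +{c}
  C via C→a b: +{a}
  S via S→a A: +{a}
  S via S→b B: +{b}
  S via S→c: +{c}
  S: {a,b,c}  A: {b}  B: {c}  C: {a}
pass 2: — fixpoint
  S: {a,b,c}  A: {b}  B: {c}  C: {a}

FOLLOW sets:
seed FOLLOW(S) with $
[1]
  C→C S S: FOLLOW(C) ⊇ FIRST(S) = {a,b,c}; new: +{a,b,c}
  C→C S S: FOLLOW(S) ⊇ FIRST(S) = {a,b,c}; new: +{a,b,c}
  S→a A: FOLLOW(A) ⊇ FOLLOW(S) ⊇ {$,a,b,c}; new: +{$,a,b,c}
  S→b B: FOLLOW(B) ⊇ FOLLOW(S) ⊇ {$,a,b,c}; new: +{$,a,b,c}
  S→c C: FOLLOW(C) ⊇ FOLLOW(S) ⊇ {$,a,b,c}; new: +{$}
  FOLLOW[S]={$,a,b,c}  FOLLOW[A]={$,a,b,c}  FOLLOW[B]={$,a,b,c}  FOLLOW[C]={$,a,b,c}
[2] (stable)
  FOLLOW[S]={$,a,b,c}  FOLLOW[A]={$,a,b,c}  FOLLOW[B]={$,a,b,c}  FOLLOW[C]={$,a,b,c}

FOLLOW(S) = ["$", "a", "b", "c"]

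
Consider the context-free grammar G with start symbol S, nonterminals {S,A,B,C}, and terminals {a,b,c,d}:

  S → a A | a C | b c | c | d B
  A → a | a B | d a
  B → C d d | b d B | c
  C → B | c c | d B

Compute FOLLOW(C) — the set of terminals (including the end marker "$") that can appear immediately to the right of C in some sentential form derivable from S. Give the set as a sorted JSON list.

FIRST iteration:
pass 1:
  A via A→a: +{a}
  A via A→d a: +{d}
  B via B→b d B: +{b}
  B via B→c: +{c}
  C via C→B: +{b,c}
  C via C→d B: +{d}
  S via S→a A: +{a}
  S via S→b c: +{b}
  S via S→c: +{c}
  S via S→d B: +{d}
  FIRST[S]={a,b,c,d}  FIRST[A]={a,d}  FIRST[B]={b,c}  FIRST[C]={b,c,d}
pass 2:
  B via B→C d d: +{d}
  FIRST[S]={a,b,c,d}  FIRST[A]={a,d}  FIRST[B]={b,c,d}  FIRST[C]={b,c,d}
pass 3: — fixpoint
  FIRST[S]={a,b,c,d}  FIRST[A]={a,d}  FIRST[B]={b,c,d}  FIRST[C]={b,c,d}

Compute FOLLOW by fixpoint:
FOLLOW(S) := {$}
round 1:
  B→C d d: FOLLOW(C) ⊇ FIRST(d) = {d}; new: +{d}
  C→B: FOLLOW(B) ⊇ FOLLOW(C) ⊇ {d}; new: +{d}
  S→a A: FOLLOW(A) ⊇ FOLLOW(S) ⊇ {$}; new: +{$}
  S→a C: FOLLOW(C) ⊇ FOLLOW(S) ⊇ {$}; new: +{$}
  S→d B: FOLLOW(B) ⊇ FOLLOW(S) ⊇ {$}; new: +{$}
  FOLLOW[S]={$}  FOLLOW[A]={$}  FOLLOW[B]={$,d}  FOLLOW[C]={$,d}
round 2: (no change)
  FOLLOW[S]={$}  FOLLOW[A]={$}  FOLLOW[B]={$,d}  FOLLOW[C]={$,d}

FOLLOW(C) = ["$", "d"]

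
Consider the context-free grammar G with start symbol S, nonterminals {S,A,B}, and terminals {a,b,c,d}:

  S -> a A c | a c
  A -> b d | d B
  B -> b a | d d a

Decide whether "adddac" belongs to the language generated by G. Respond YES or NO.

Convert to CNF:
  S -> T2 T3 | T2 X5
  A -> T0 T1 | T1 B
  B -> T0 T2 | T1 X4
  T0 -> b
  T1 -> d
  T2 -> a
  T3 -> c
  X4 -> T1 T2
  X5 -> A T3

CYK fill:
  [0..0]={T2}  "a"  orig:{}
  [1..1]={T1}  "d"  orig:{}
  [2..2]={T1}  "d"  orig:{}
  [3..3]={T1}  "d"  orig:{}
  [4..4]={T2}  "a"  orig:{}
  [5..5]={T3}  "c"  orig:{}
  [0..1]=∅  "ad"
  [1..2]=∅  "dd"
  [2..3]=∅  "dd"
  [3..4]={X4}  "da"  orig:{}
  [4..5]={S}  "ac"
  [0..2]=∅  "add"
  [1..3]=∅  "ddd"
  [2..4]={B}  "dda"
  [3..5]=∅  "dac"
  [0..3]=∅  "addd"
  [1..4]={A}  "ddda"
  [2..5]=∅  "ddac"
  [0..4]=∅  "addda"
  [1..5]={X5}  "dddac"  orig:{}
  [0..5]={S}  "adddac"

S ∈ T[0,5] ⇒ YES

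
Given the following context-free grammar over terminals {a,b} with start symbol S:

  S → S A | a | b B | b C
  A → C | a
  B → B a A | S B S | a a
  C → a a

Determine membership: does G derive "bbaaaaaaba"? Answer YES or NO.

CNF form of G:
  S -> S A | T1 B | T1 C | a
  A -> T0 T0 | a
  B -> B X2 | S X3 | T0 T0
  C -> T0 T0
  T0 -> a
  T1 -> b
  X2 -> T0 A
  X3 -> B S

CYK table (by increasing span):
  T[0,0] 'b' = {T1}  orig:{}
  T[1,1] 'b' = {T1}  orig:{}
  T[2,2] 'a' = {A,S,T0}  orig:{A,S}
  T[3,3] 'a' = {A,S,T0}  orig:{A,S}
  T[4,4] 'a' = {A,S,T0}  orig:{A,S}
  T[5,5] 'a' = {A,S,T0}  orig:{A,S}
  T[6,6] 'a' = {A,S,T0}  orig:{A,S}
  T[7,7] 'a' = {A,S,T0}  orig:{A,S}
  T[8,8] 'b' = {T1}  orig:{}
  T[9,9] 'a' = {A,S,T0}  orig:{A,S}
  T[0,1] 'bb' = ∅
  T[1,2] 'ba' = ∅
  T[2,3] 'aa' = {A,B,C,S,X2}  orig:{A,B,C,S}
  T[3,4] 'aa' = {A,B,C,S,X2}  orig:{A,B,C,S}
  T[4,5] 'aa' = {A,B,C,S,X2}  orig:{A,B,C,S}
  T[5,6] 'aa' = {A,B,C,S,X2}  orig:{A,B,C,S}
  T[6,7] 'aa' = {A,B,C,S,X2}  orig:{A,B,C,S}
  T[7,8] 'ab' = ∅
  T[8,9] 'ba' = ∅
  T[0,2] 'bba' = ∅
  T[1,3] 'baa' = {S}
  T[2,4] 'aaa' = {S,X2,X3}  orig:{S}
  T[3,5] 'aaa' = {S,X2,X3}  orig:{S}
  T[4,6] 'aaa' = {S,X2,X3}  orig:{S}
  T[5,7] 'aaa' = {S,X2,X3}  orig:{S}
  T[6,8] 'aab' = ∅
  T[7,9] 'aba' = ∅
  T[0,3] 'bbaa' = ∅
  T[1,4] 'baaa' = {S}
  T[2,5] 'aaaa' = {B,S,X3}  orig:{B,S}
  T[3,6] 'aaaa' = {B,S,X3}  orig:{B,S}
  T[4,7] 'aaaa' = {B,S,X3}  orig:{B,S}
  T[5,8] 'aaab' = ∅
  T[6,9] 'aaba' = ∅
  T[0,4] 'bbaaa' = ∅
  T[1,5] 'baaaa' = {S}
  T[2,6] 'aaaaa' = {B,S,X3}  orig:{B,S}
  T[3,7] 'aaaaa' = {B,S,X3}  orig:{B,S}
  T[4,8] 'aaaab' = ∅
  T[5,9] 'aaaba' = ∅
  T[0,5] 'bbaaaa' = ∅
  T[1,6] 'baaaaa' = {B,S}
  T[2,7] 'aaaaaa' = {B,S,X3}  orig:{B,S}
  T[3,8] 'aaaaab' = ∅
  T[4,9] 'aaaaba' = ∅
  T[0,6] 'bbaaaaa' = {S}
  T[1,7] 'baaaaaa' = {B,S,X3}  orig:{B,S}
  T[2,8] 'aaaaaab' = ∅
  T[3,9] 'aaaaaba' = ∅
  T[0,7] 'bbaaaaaa' = {S}
  T[1,8] 'baaaaaab' = ∅
  T[2,9] 'aaaaaaba' = ∅
  T[0,8] 'bbaaaaaab' = ∅
  T[1,9] 'baaaaaaba' = ∅
  T[0,9] 'bbaaaaaaba' = ∅

S ∉ T[0,9] ⇒ NO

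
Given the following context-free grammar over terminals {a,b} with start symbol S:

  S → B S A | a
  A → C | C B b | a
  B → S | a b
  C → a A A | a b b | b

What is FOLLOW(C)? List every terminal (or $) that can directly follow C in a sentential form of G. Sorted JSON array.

FIRST sets, iterate to fixpoint:
pass 1:
  A via A→a: +{a}
  B via B→a b: +{a}
  C via C→a A A: +{a}
  C via C→b: +{b}
  S via S→B S A: +{a}
  FIRST(S)={a}  FIRST(A)={a}  FIRST(B)={a}  FIRST(C)={a,b}
pass 2:
  A via A→C: +{b}
  FIRST(S)={a}  FIRST(A)={a,b}  FIRST(B)={a}  FIRST(C)={a,b}
pass 3: done
  FIRST(S)={a}  FIRST(A)={a,b}  FIRST(B)={a}  FIRST(C)={a,b}

FOLLOW sets:
initialize: $ ∈ FOLLOW(S)
iter 1:
  A→C B b: FOLLOW(C) ⊇ FIRST(B) = {a}; new: +{a}
  A→C B b: FOLLOW(B) ⊇ FIRST(b) = {b}; new: +{b}
  B→S: FOLLOW(S) ⊇ FOLLOW(B) ⊇ {b}; new: +{b}
  C→a A A: FOLLOW(A) ⊇ FIRST(A) = {a,b}; new: +{a,b}
  S→B S A: FOLLOW(B) ⊇ FIRST(S) = {a}; new: +{a}
  S→B S A: FOLLOW(S) ⊇ FIRST(A) = {a,b}; new: +{a}
  S→B S A: FOLLOW(A) ⊇ FOLLOW(S) ⊇ {$,a,b}; new: +{$}
  FOLLOW[S]={$,a,b}  FOLLOW[A]={$,a,b}  FOLLOW[B]={a,b}  FOLLOW[C]={a}
iter 2:
  A→C: FOLLOW(C) ⊇ FOLLOW(A) ⊇ {$,a,b}; new: +{$,b}
  FOLLOW[S]={$,a,b}  FOLLOW[A]={$,a,b}  FOLLOW[B]={a,b}  FOLLOW[C]={$,a,b}
iter 3: (no change)
  FOLLOW[S]={$,a,b}  FOLLOW[A]={$,a,b}  FOLLOW[B]={a,b}  FOLLOW[C]={$,a,b}

FOLLOW(C) = ["$", "a", "b"]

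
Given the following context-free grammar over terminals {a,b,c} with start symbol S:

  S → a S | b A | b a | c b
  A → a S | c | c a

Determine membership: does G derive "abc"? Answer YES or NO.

Convert to CNF:
  S -> T0 S | T1 T2 | T2 A | T2 T0
  A -> T0 S | T1 T0 | c
  T0 -> a
  T1 -> c
  T2 -> b

CYK fill:
  cell(0,0) a: {T0}  orig:{}
  cell(1,1) b: {T2}  orig:{}
  cell(2,2) c: {A,T1}  orig:{A}
  cell(0,1) ab: ∅
  cell(1,2) bc: {S}
  cell(0,2) abc: {A,S}

S ∈ T[0,2] ⇒ YES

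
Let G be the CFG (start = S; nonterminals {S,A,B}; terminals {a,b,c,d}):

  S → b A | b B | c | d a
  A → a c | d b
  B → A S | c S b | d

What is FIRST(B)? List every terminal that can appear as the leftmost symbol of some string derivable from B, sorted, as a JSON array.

FIRST iteration:
pass 1:
  A via A→a c: +{a}
  A via A→d b: +{d}
  B via B→A S: +{a,d}
  B via B→c S b: +{c}
  S via S→b A: +{b}
  S via S→c: +{c}
  S via S→d a: +{d}
  S: {b,c,d}  A: {a,d}  B: {a,c,d}
pass 2: (stable)
  S: {b,c,d}  A: {a,d}  B: {a,c,d}

FIRST(B) = ["a", "c", "d"]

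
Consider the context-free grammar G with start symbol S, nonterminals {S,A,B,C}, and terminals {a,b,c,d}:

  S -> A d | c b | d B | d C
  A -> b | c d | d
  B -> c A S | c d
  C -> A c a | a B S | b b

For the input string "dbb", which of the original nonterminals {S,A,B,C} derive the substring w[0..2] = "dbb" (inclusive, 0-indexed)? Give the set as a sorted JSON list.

Convert to CNF:
  S -> A T1 | T0 T3 | T1 B | T1 C
  A -> T0 T1 | b | d
  B -> T0 T1 | T0 X4
  C -> A X5 | T2 X6 | T3 T3
  T0 -> c
  T1 -> d
  T2 -> a
  T3 -> b
  X4 -> A S
  X5 -> T0 T2
  X6 -> B S

CYK fill — only the sub-triangle for w[0..2]:
  cell(0,0) d: {A,T1}  orig:{A}
  cell(1,1) b: {A,T3}  orig:{A}
  cell(2,2) b: {A,T3}  orig:{A}
  cell(0,1) db: ∅
  cell(1,2) bb: {C}
  cell(0,2) dbb: {S}

Original NTs in T[0,2] deriving "dbb": ["S"]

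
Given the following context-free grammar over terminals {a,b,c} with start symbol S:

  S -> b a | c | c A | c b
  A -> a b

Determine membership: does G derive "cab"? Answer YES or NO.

CNF form of G:
  S -> T1 T0 | T2 A | T2 T1 | c
  A -> T0 T1
  T0 -> a
  T1 -> b
  T2 -> c

CYK table (by increasing span):
  cell(0,0) c: {S,T2}  orig:{S}
  cell(1,1) a: {T0}  orig:{}
  cell(2,2) b: {T1}  orig:{}
  cell(0,1) ca: ∅
  cell(1,2) ab: {A}
  cell(0,2) cab: {S}

S ∈ T[0,2] ⇒ YES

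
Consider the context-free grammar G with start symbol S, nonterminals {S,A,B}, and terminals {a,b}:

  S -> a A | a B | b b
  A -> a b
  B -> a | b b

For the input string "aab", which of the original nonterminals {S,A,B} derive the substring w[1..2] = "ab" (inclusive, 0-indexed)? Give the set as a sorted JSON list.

Convert to CNF:
  S -> T0 A | T0 B | T1 T1
  A -> T0 T1
  B -> T1 T1 | a
  T0 -> a
  T1 -> b

CYK fill, restricted to cells inside w[1..2]:
  [1..1]={B,T0}  "a"  orig:{B}
  [2..2]={T1}  "b"  orig:{}
  [1..2]={A}  "ab"

Original NTs in T[1,2] deriving "ab": ["A"]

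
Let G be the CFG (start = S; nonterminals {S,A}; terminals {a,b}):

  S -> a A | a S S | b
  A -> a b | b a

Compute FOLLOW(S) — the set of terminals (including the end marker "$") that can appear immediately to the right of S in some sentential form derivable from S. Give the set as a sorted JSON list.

Compute FIRST by fixpoint:
pass 1:
  A via A→a b: +{a}
  A via A→b a: +{b}
  S via S→a A: +{a}
  S via S→b: +{b}
  FIRST(S)={a,b}  FIRST(A)={a,b}
pass 2: done
  FIRST(S)={a,b}  FIRST(A)={a,b}

FOLLOW iteration:
initialize: $ ∈ FOLLOW(S)
round 1:
  S→a A: FOLLOW(A) ⊇ FOLLOW(S) ⊇ {$}; new: +{$}
  S→a S S: FOLLOW(S) ⊇ FIRST(S) = {a,b}; new: +{a,b}
  FOLLOW[S]={$,a,b}  FOLLOW[A]={$}
round 2:
  S→a A: FOLLOW(A) ⊇ FOLLOW(S) ⊇ {$,a,b}; new: +{a,b}
  FOLLOW[S]={$,a,b}  FOLLOW[A]={$,a,b}
round 3: (stable)
  FOLLOW[S]={$,a,b}  FOLLOW[A]={$,a,b}

FOLLOW(S) = ["$", "a", "b"]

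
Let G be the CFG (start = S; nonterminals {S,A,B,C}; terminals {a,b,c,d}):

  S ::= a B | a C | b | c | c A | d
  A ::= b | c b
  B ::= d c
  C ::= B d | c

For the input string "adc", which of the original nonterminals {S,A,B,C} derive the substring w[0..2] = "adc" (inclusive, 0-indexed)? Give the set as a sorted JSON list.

Convert to CNF:
  S -> T0 A | T3 B | T3 C | b | c | d
  A -> T0 T1 | b
  B -> T2 T0
  C -> B T2 | c
  T0 -> c
  T1 -> b
  T2 -> d
  T3 -> a

CYK fill (cells [i..j] with 0 ≤ i ≤ j ≤ 2 only):
  [0..0]={T3}  "a"  orig:{}
  [1..1]={S,T2}  "d"  orig:{S}
  [2..2]={C,S,T0}  "c"  orig:{C,S}
  [0..1]=∅  "ad"
  [1..2]={B}  "dc"
  [0..2]={S}  "adc"

Original NTs in T[0,2] deriving "adc": ["S"]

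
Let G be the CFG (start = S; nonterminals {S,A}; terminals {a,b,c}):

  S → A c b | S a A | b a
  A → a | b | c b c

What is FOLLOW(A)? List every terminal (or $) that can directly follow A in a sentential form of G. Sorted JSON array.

FIRST iteration:
round 1:
  A via A→a: +{a}
  A via A→b: +{b}
  A via A→c b c: +{c}
  S via S→A c b: +{a,b,c}
  FIRST(S)={a,b,c}  FIRST(A)={a,b,c}
round 2: (stable)
  FIRST(S)={a,b,c}  FIRST(A)={a,b,c}

FOLLOW sets:
FOLLOW(S) := {$}
pass 1:
  S→A c b: FOLLOW(A) ⊇ FIRST(c) = {c}; new: +{c}
  S→S a A: FOLLOW(S) ⊇ FIRST(a) = {a}; new: +{a}
  S→S a A: FOLLOW(A) ⊇ FOLLOW(S) ⊇ {$,a}; new: +{$,a}
  S: {$,a}  A: {$,a,c}
pass 2: done
  S: {$,a}  A: {$,a,c}

FOLLOW(A) = ["$", "a", "c"]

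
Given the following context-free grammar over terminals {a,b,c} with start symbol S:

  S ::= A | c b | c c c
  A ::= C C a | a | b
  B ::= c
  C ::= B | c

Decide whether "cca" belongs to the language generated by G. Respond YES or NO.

CNF form of G:
  S -> C X4 | T1 T2 | T1 X5 | a | b
  A -> C X3 | a | b
  B -> c
  C -> c
  T0 -> a
  T1 -> c
  T2 -> b
  X3 -> C T0
  X4 -> C T0
  X5 -> T1 T1

CYK fill:
  T[0,0] 'c' = {B,C,T1}  orig:{B,C}
  T[1,1] 'c' = {B,C,T1}  orig:{B,C}
  T[2,2] 'a' = {A,S,T0}  orig:{A,S}
  T[0,1] 'cc' = {X5}  orig:{}
  T[1,2] 'ca' = {X3,X4}  orig:{}
  T[0,2] 'cca' = {A,S}

S ∈ T[0,2] ⇒ YES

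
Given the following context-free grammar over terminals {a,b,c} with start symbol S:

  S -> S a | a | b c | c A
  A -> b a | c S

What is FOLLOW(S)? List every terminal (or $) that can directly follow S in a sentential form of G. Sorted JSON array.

FIRST iteration:
[1]
  A via A→b a: +{b}
  A via A→c S: +{c}
  S via S→a: +{a}
  S via S→b c: +{b}
  S via S→c A: +{c}
  FIRST(S)={a,b,c}  FIRST(A)={b,c}
[2] (no change)
  FIRST(S)={a,b,c}  FIRST(A)={b,c}

FOLLOW sets:
initialize: $ ∈ FOLLOW(S)
round 1:
  S→S a: FOLLOW(S) ⊇ FIRST(a) = {a}; new: +{a}
  S→c A: FOLLOW(A) ⊇ FOLLOW(S) ⊇ {$,a}; new: +{$,a}
  FOLLOW(S)={$,a}  FOLLOW(A)={$,a}
round 2: (stable)
  FOLLOW(S)={$,a}  FOLLOW(A)={$,a}

FOLLOW(S) = ["$", "a"]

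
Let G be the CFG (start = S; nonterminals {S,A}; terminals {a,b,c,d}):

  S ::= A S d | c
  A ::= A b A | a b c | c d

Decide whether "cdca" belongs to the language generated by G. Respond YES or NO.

Convert to CNF:
  S -> A X6 | c
  A -> A X4 | T1 X5 | T2 T3
  T0 -> b
  T1 -> a
  T2 -> c
  T3 -> d
  X4 -> T0 A
  X5 -> T0 T2
  X6 -> S T3

CYK table (by increasing span):
  T[0,0] 'c' = {S,T2}  orig:{S}
  T[1,1] 'd' = {T3}  orig:{}
  T[2,2] 'c' = {S,T2}  orig:{S}
  T[3,3] 'a' = {T1}  orig:{}
  T[0,1] 'cd' = {A,X6}  orig:{A}
  T[1,2] 'dc' = ∅
  T[2,3] 'ca' = ∅
  T[0,2] 'cdc' = ∅
  T[1,3] 'dca' = ∅
  T[0,3] 'cdca' = ∅

S ∉ T[0,3] ⇒ NO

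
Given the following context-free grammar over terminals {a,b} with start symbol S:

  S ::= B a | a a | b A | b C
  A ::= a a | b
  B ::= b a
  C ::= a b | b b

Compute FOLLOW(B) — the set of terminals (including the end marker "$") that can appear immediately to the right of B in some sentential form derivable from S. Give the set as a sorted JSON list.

FIRST iteration:
[1]
  A via A→a a: +{a}
  A via A→b: +{b}
  B via B→b a: +{b}
  C via C→a b: +{a}
  C via C→b b: +{b}
  S via S→B a: +{b}
  S via S→a a: +{a}
  FIRST(S)={a,b}  FIRST(A)={a,b}  FIRST(B)={b}  FIRST(C)={a,b}
[2] done
  FIRST(S)={a,b}  FIRST(A)={a,b}  FIRST(B)={b}  FIRST(C)={a,b}

Compute FOLLOW by fixpoint:
FOLLOW(S) := {$}
[1]
  S→B a: FOLLOW(B) ⊇ FIRST(a) = {a}; new: +{a}
  S→b A: FOLLOW(A) ⊇ FOLLOW(S) ⊇ {$}; new: +{$}
  S→b C: FOLLOW(C) ⊇ FOLLOW(S) ⊇ {$}; new: +{$}
  S: {$}  A: {$}  B: {a}  C: {$}
[2] done
  S: {$}  A: {$}  B: {a}  C: {$}

FOLLOW(B) = ["a"]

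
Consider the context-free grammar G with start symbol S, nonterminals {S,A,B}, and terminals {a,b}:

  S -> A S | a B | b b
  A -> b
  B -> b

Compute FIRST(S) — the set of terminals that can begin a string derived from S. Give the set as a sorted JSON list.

FIRST sets, iterate to fixpoint:
pass 1:
  A via A→b: +{b}
  B via B→b: +{b}
  S via S→A S: +{b}
  S via S→a B: +{a}
  S: {a,b}  A: {b}  B: {b}
pass 2: — fixpoint
  S: {a,b}  A: {b}  B: {b}

FIRST(S) = ["a", "b"]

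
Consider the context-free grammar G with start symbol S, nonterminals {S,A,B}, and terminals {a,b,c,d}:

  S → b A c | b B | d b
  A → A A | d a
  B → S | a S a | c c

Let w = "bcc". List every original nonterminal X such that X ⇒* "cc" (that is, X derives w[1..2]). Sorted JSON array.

CNF form of G:
  S -> T0 T2 | T2 B | T2 X6
  A -> A A | T0 T1
  B -> T0 T2 | T1 X4 | T2 B | T2 X5 | T3 T3
  T0 -> d
  T1 -> a
  T2 -> b
  T3 -> c
  X4 -> S T1
  X5 -> A T3
  X6 -> A T3

CYK fill — only the sub-triangle for w[1..2]:
  T[1,1] 'c' = {T3}  orig:{}
  T[2,2] 'c' = {T3}  orig:{}
  T[1,2] 'cc' = {B}

Original NTs in T[1,2] deriving "cc": ["B"]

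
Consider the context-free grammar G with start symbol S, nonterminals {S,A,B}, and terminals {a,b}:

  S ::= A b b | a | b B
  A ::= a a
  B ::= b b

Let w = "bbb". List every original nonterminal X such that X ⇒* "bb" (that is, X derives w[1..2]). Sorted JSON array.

Convert to CNF:
  S -> A X2 | T1 B | a
  A -> T0 T0
  B -> T1 T1
  T0 -> a
  T1 -> b
  X2 -> T1 T1

Fill CYK table bottom-up, restricted to cells inside w[1..2]:
  [1..1]={T1}  "b"  orig:{}
  [2..2]={T1}  "b"  orig:{}
  [1..2]={B,X2}  "bb"  orig:{B}

Original NTs in T[1,2] deriving "bb": ["B"]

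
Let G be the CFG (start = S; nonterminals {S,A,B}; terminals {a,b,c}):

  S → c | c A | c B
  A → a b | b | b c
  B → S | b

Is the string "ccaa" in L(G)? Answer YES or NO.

CNF form of G:
  S -> T2 A | T2 B | c
  A -> T0 T1 | T1 T2 | b
  B -> T2 A | T2 B | b | c
  T0 -> a
  T1 -> b
  T2 -> c

CYK table (by increasing span):
  [0..0]={B,S,T2}  "c"  orig:{B,S}
  [1..1]={B,S,T2}  "c"  orig:{B,S}
  [2..2]={T0}  "a"  orig:{}
  [3..3]={T0}  "a"  orig:{}
  [0..1]={B,S}  "cc"
  [1..2]=∅  "ca"
  [2..3]=∅  "aa"
  [0..2]=∅  "cca"
  [1..3]=∅  "caa"
  [0..3]=∅  "ccaa"

S ∉ T[0,3] ⇒ NO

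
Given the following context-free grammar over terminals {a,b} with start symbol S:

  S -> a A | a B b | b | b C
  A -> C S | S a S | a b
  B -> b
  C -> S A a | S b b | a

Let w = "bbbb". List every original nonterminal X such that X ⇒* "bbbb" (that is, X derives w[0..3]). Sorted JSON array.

CNF form of G:
  S -> T0 A | T0 X5 | T1 C | b
  A -> C S | S X2 | T0 T1
  B -> b
  C -> S X3 | S X4 | a
  T0 -> a
  T1 -> b
  X2 -> T0 S
  X3 -> A T0
  X4 -> T1 T1
  X5 -> B T1

CYK fill (cells [i..j] with 0 ≤ i ≤ j ≤ 3 only):
  [0..0]={B,S,T1}  "b"  orig:{B,S}
  [1..1]={B,S,T1}  "b"  orig:{B,S}
  [2..2]={B,S,T1}  "b"  orig:{B,S}
  [3..3]={B,S,T1}  "b"  orig:{B,S}
  [0..1]={X4,X5}  "bb"  orig:{}
  [1..2]={X4,X5}  "bb"  orig:{}
  [2..3]={X4,X5}  "bb"  orig:{}
  [0..2]={C}  "bbb"
  [1..3]={C}  "bbb"
  [0..3]={A,S}  "bbbb"

Original NTs in T[0,3] deriving "bbbb": ["A", "S"]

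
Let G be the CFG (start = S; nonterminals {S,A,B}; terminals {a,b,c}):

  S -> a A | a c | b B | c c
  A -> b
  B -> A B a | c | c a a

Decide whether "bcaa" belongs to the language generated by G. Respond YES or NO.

CNF form of G:
  S -> T0 A | T0 T1 | T1 T1 | T2 B
  A -> b
  B -> A X3 | T1 X4 | c
  T0 -> a
  T1 -> c
  T2 -> b
  X3 -> B T0
  X4 -> T0 T0

CYK table (by increasing span):
  cell(0,0) b: {A,T2}  orig:{A}
  cell(1,1) c: {B,T1}  orig:{B}
  cell(2,2) a: {T0}  orig:{}
  cell(3,3) a: {T0}  orig:{}
  cell(0,1) bc: {S}
  cell(1,2) ca: {X3}  orig:{}
  cell(2,3) aa: {X4}  orig:{}
  cell(0,2) bca: {B}
  cell(1,3) caa: {B}
  cell(0,3) bcaa: {S,X3}  orig:{S}

S ∈ T[0,3] ⇒ YES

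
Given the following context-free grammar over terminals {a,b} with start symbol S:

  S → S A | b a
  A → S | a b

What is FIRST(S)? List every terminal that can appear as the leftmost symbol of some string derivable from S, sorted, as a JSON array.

Compute FIRST by fixpoint:
iter 1:
  A via A→a b: +{a}
  S via S→b a: +{b}
  FIRST(S)={b}  FIRST(A)={a}
iter 2:
  A via A→S: +{b}
  FIRST(S)={b}  FIRST(A)={a,b}
iter 3: — fixpoint
  FIRST(S)={b}  FIRST(A)={a,b}

FIRST(S) = ["b"]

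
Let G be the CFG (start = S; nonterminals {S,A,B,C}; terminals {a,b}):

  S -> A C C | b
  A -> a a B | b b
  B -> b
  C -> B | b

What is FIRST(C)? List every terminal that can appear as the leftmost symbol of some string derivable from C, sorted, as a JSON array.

FIRST sets, iterate to fixpoint:
iter 1:
  A via A→a a B: +{a}
  A via A→b b: +{b}
  B via B→b: +{b}
  C via C→B: +{b}
  S via S→A C C: +{a,b}
  S: {a,b}  A: {a,b}  B: {b}  C: {b}
iter 2: (no change)
  S: {a,b}  A: {a,b}  B: {b}  C: {b}

FIRST(C) = ["b"]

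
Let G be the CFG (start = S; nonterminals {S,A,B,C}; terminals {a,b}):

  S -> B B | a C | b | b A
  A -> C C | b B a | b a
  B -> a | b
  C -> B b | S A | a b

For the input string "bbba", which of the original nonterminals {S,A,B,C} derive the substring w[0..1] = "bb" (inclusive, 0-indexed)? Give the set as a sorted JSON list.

CNF form of G:
  S -> B B | T0 A | T1 C | b
  A -> C C | T0 T1 | T0 X2
  B -> a | b
  C -> B T0 | S A | T1 T0
  T0 -> b
  T1 -> a
  X2 -> B T1

CYK fill (cells [i..j] with 0 ≤ i ≤ j ≤ 1 only):
  T[0,0] 'b' = {B,S,T0}  orig:{B,S}
  T[1,1] 'b' = {B,S,T0}  orig:{B,S}
  T[0,1] 'bb' = {C,S}

Original NTs in T[0,1] deriving "bb": ["C", "S"]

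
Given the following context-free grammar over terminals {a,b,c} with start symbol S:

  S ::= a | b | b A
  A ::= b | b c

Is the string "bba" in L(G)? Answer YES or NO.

Convert to CNF:
  S -> T0 A | a | b
  A -> T0 T1 | b
  T0 -> b
  T1 -> c

CYK table (by increasing span):
  cell(0,0) b: {A,S,T0}  orig:{A,S}
  cell(1,1) b: {A,S,T0}  orig:{A,S}
  cell(2,2) a: {S}
  cell(0,1) bb: {S}
  cell(1,2) ba: ∅
  cell(0,2) bba: ∅

S ∉ T[0,2] ⇒ NO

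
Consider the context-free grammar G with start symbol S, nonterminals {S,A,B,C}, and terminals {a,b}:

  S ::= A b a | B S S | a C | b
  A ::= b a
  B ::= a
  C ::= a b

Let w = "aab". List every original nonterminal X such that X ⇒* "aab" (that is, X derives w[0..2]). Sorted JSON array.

CNF form of G:
  S -> A X2 | B X3 | T1 C | b
  A -> T0 T1
  B -> a
  C -> T1 T0
  T0 -> b
  T1 -> a
  X2 -> T0 T1
  X3 -> S S

Fill CYK table bottom-up, restricted to cells inside w[0..2]:
  T[0,0] 'a' = {B,T1}  orig:{B}
  T[1,1] 'a' = {B,T1}  orig:{B}
  T[2,2] 'b' = {S,T0}  orig:{S}
  T[0,1] 'aa' = ∅
  T[1,2] 'ab' = {C}
  T[0,2] 'aab' = {S}

Original NTs in T[0,2] deriving "aab": ["S"]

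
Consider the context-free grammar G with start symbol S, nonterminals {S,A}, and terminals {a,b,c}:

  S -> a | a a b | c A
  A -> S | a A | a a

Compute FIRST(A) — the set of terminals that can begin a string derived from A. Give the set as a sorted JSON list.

FIRST iteration:
iter 1:
  A via A→a A: +{a}
  S via S→a: +{a}
  S via S→c A: +{c}
  FIRST(S)={a,c}  FIRST(A)={a}
iter 2:
  A via A→S: +{c}
  FIRST(S)={a,c}  FIRST(A)={a,c}
iter 3: done
  FIRST(S)={a,c}  FIRST(A)={a,c}

FIRST(A) = ["a", "c"]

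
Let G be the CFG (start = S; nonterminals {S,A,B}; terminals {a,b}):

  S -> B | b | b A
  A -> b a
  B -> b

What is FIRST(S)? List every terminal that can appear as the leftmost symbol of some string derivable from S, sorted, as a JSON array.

Compute FIRST by fixpoint:
[1]
  A via A→b a: +{b}
  B via B→b: +{b}
  S via S→B: +{b}
  FIRST(S)={b}  FIRST(A)={b}  FIRST(B)={b}
[2] (no change)
  FIRST(S)={b}  FIRST(A)={b}  FIRST(B)={b}

FIRST(S) = ["b"]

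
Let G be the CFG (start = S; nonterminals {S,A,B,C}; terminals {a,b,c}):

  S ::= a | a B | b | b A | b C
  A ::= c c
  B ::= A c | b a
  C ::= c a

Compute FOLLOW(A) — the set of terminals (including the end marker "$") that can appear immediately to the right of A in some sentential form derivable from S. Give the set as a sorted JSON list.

Compute FIRST by fixpoint:
[1]
  A via A→c c: +{c}
  B via B→A c: +{c}
  B via B→b a: +{b}
  C via C→c a: +{c}
  S via S→a: +{a}
  S via S→b: +{b}
  FIRST[S]={a,b}  FIRST[A]={c}  FIRST[B]={b,c}  FIRST[C]={c}
[2] done
  FIRST[S]={a,b}  FIRST[A]={c}  FIRST[B]={b,c}  FIRST[C]={c}

FOLLOW sets:
seed FOLLOW(S) with $
[1]
  B→A c: FOLLOW(A) ⊇ FIRST(c) = {c}; new: +{c}
  S→a B: FOLLOW(B) ⊇ FOLLOW(S) ⊇ {$}; new: +{$}
  S→b A: FOLLOW(A) ⊇ FOLLOW(S) ⊇ {$}; new: +{$}
  S→b C: FOLLOW(C) ⊇ FOLLOW(S) ⊇ {$}; new: +{$}
  FOLLOW(S)={$}  FOLLOW(A)={$,c}  FOLLOW(B)={$}  FOLLOW(C)={$}
[2] (no change)
  FOLLOW(S)={$}  FOLLOW(A)={$,c}  FOLLOW(B)={$}  FOLLOW(C)={$}

FOLLOW(A) = ["$", "c"]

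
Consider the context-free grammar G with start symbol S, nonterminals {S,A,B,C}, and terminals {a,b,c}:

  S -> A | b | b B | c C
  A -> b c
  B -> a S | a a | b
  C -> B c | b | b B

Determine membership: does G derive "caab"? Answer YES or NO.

CNF form of G:
  S -> T0 B | T0 T1 | T1 C | b
  A -> T0 T1
  B -> T2 S | T2 T2 | b
  C -> B T1 | T0 B | b
  T0 -> b
  T1 -> c
  T2 -> a

CYK table (by increasing span):
  cell(0,0) c: {T1}  orig:{}
  cell(1,1) a: {T2}  orig:{}
  cell(2,2) a: {T2}  orig:{}
  cell(3,3) b: {B,C,S,T0}  orig:{B,C,S}
  cell(0,1) ca: ∅
  cell(1,2) aa: {B}
  cell(2,3) ab: {B}
  cell(0,2) caa: ∅
  cell(1,3) aab: ∅
  cell(0,3) caab: ∅

S ∉ T[0,3] ⇒ NO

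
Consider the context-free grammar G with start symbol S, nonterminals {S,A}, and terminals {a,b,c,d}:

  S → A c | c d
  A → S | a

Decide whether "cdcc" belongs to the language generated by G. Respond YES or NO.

Convert to CNF:
  S -> A T0 | T0 T1
  A -> A T0 | T0 T1 | a
  T0 -> c
  T1 -> d

Fill CYK table bottom-up:
  T[0,0] 'c' = {T0}  orig:{}
  T[1,1] 'd' = {T1}  orig:{}
  T[2,2] 'c' = {T0}  orig:{}
  T[3,3] 'c' = {T0}  orig:{}
  T[0,1] 'cd' = {A,S}
  T[1,2] 'dc' = ∅
  T[2,3] 'cc' = ∅
  T[0,2] 'cdc' = {A,S}
  T[1,3] 'dcc' = ∅
  T[0,3] 'cdcc' = {A,S}

S ∈ T[0,3] ⇒ YES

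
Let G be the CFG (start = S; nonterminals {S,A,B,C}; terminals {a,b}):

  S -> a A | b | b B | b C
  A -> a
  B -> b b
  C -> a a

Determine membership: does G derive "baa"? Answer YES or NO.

Convert to CNF:
  S -> T0 B | T0 C | T1 A | b
  A -> a
  B -> T0 T0
  C -> T1 T1
  T0 -> b
  T1 -> a

CYK table (by increasing span):
  cell(0,0) b: {S,T0}  orig:{S}
  cell(1,1) a: {A,T1}  orig:{A}
  cell(2,2) a: {A,T1}  orig:{A}
  cell(0,1) ba: ∅
  cell(1,2) aa: {C,S}
  cell(0,2) baa: {S}

S ∈ T[0,2] ⇒ YES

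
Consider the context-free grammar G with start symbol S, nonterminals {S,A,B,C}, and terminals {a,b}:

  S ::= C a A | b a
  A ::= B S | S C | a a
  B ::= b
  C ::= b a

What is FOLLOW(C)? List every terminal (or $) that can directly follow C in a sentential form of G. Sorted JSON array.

Compute FIRST by fixpoint:
round 1:
  A via A→a a: +{a}
  B via B→b: +{b}
  C via C→b a: +{b}
  S via S→C a A: +{b}
  S: {b}  A: {a}  B: {b}  C: {b}
round 2:
  A via A→B S: +{b}
  S: {b}  A: {a,b}  B: {b}  C: {b}
round 3: — fixpoint
  S: {b}  A: {a,b}  B: {b}  C: {b}

FOLLOW iteration:
FOLLOW(S) := {$}
pass 1:
  A→B S: FOLLOW(B) ⊇ FIRST(S) = {b}; new: +{b}
  A→S C: FOLLOW(S) ⊇ FIRST(C) = {b}; new: +{b}
  S→C a A: FOLLOW(C) ⊇ FIRST(a) = {a}; new: +{a}
  S→C a A: FOLLOW(A) ⊇ FOLLOW(S) ⊇ {$,b}; new: +{$,b}
  FOLLOW[S]={$,b}  FOLLOW[A]={$,b}  FOLLOW[B]={b}  FOLLOW[C]={a}
pass 2:
  A→S C: FOLLOW(C) ⊇ FOLLOW(A) ⊇ {$,b}; new: +{$,b}
  FOLLOW[S]={$,b}  FOLLOW[A]={$,b}  FOLLOW[B]={b}  FOLLOW[C]={$,a,b}
pass 3: (stable)
  FOLLOW[S]={$,b}  FOLLOW[A]={$,b}  FOLLOW[B]={b}  FOLLOW[C]={$,a,b}

FOLLOW(C) = ["$", "a", "b"]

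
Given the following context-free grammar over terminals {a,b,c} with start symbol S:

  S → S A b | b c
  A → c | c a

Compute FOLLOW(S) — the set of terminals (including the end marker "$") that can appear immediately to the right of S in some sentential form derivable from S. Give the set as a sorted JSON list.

FIRST iteration:
pass 1:
  A via A→c: +{c}
  S via S→b c: +{b}
  FIRST(S)={b}  FIRST(A)={c}
pass 2: (stable)
  FIRST(S)={b}  FIRST(A)={c}

FOLLOW sets:
initialize: $ ∈ FOLLOW(S)
round 1:
  S→S A b: FOLLOW(S) ⊇ FIRST(A) = {c}; new: +{c}
  S→S A b: FOLLOW(A) ⊇ FIRST(b) = {b}; new: +{b}
  FOLLOW(S)={$,c}  FOLLOW(A)={b}
round 2: done
  FOLLOW(S)={$,c}  FOLLOW(A)={b}

FOLLOW(S) = ["$", "c"]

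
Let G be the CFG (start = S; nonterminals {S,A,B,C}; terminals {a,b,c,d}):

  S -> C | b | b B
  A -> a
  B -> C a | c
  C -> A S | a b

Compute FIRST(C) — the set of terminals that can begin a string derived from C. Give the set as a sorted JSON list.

FIRST iteration:
round 1:
  A via A→a: +{a}
  B via B→c: +{c}
  C via C→A S: +{a}
  S via S→C: +{a}
  S via S→b: +{b}
  FIRST[S]={a,b}  FIRST[A]={a}  FIRST[B]={c}  FIRST[C]={a}
round 2:
  B via B→C a: +{a}
  FIRST[S]={a,b}  FIRST[A]={a}  FIRST[B]={a,c}  FIRST[C]={a}
round 3: (stable)
  FIRST[S]={a,b}  FIRST[A]={a}  FIRST[B]={a,c}  FIRST[C]={a}

FIRST(C) = ["a"]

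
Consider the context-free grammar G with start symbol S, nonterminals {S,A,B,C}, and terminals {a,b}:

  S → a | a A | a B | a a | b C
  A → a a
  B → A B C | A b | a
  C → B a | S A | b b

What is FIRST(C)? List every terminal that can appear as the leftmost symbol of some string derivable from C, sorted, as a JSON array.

FIRST sets, iterate to fixpoint:
round 1:
  A via A→a a: +{a}
  B via B→A B C: +{a}
  C via C→B a: +{a}
  C via C→b b: +{b}
  S via S→a: +{a}
  S via S→b C: +{b}
  FIRST(S)={a,b}  FIRST(A)={a}  FIRST(B)={a}  FIRST(C)={a,b}
round 2: done
  FIRST(S)={a,b}  FIRST(A)={a}  FIRST(B)={a}  FIRST(C)={a,b}

FIRST(C) = ["a", "b"]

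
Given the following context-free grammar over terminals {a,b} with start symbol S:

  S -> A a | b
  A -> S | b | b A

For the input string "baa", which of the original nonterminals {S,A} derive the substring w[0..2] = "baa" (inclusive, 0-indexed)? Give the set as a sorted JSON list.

CNF form of G:
  S -> A T0 | b
  A -> A T0 | T1 A | b
  T0 -> a
  T1 -> b

Fill CYK table bottom-up — only the sub-triangle for w[0..2]:
  [0..0]={A,S,T1}  "b"  orig:{A,S}
  [1..1]={T0}  "a"  orig:{}
  [2..2]={T0}  "a"  orig:{}
  [0..1]={A,S}  "ba"
  [1..2]=∅  "aa"
  [0..2]={A,S}  "baa"

Original NTs in T[0,2] deriving "baa": ["A", "S"]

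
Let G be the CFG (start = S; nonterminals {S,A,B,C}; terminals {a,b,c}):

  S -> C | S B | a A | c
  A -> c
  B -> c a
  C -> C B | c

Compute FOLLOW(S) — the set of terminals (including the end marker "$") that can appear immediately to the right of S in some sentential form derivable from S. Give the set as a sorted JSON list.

FIRST sets, iterate to fixpoint:
iter 1:
  A via A→c: +{c}
  B via B→c a: +{c}
  C via C→c: +{c}
  S via S→C: +{c}
  S via S→a A: +{a}
  FIRST[S]={a,c}  FIRST[A]={c}  FIRST[B]={c}  FIRST[C]={c}
iter 2: (stable)
  FIRST[S]={a,c}  FIRST[A]={c}  FIRST[B]={c}  FIRST[C]={c}

FOLLOW iteration:
FOLLOW(S) := {$}
[1]
  C→C B: FOLLOW(C) ⊇ FIRST(B) = {c}; new: +{c}
  C→C B: FOLLOW(B) ⊇ FOLLOW(C) ⊇ {c}; new: +{c}
  S→C: FOLLOW(C) ⊇ FOLLOW(S) ⊇ {$}; new: +{$}
  S→S B: FOLLOW(S) ⊇ FIRST(B) = {c}; new: +{c}
  S→S B: FOLLOW(B) ⊇ FOLLOW(S) ⊇ {$,c}; new: +{$}
  S→a A: FOLLOW(A) ⊇ FOLLOW(S) ⊇ {$,c}; new: +{$,c}
  FOLLOW[S]={$,c}  FOLLOW[A]={$,c}  FOLLOW[B]={$,c}  FOLLOW[C]={$,c}
[2] (stable)
  FOLLOW[S]={$,c}  FOLLOW[A]={$,c}  FOLLOW[B]={$,c}  FOLLOW[C]={$,c}

FOLLOW(S) = ["$", "c"]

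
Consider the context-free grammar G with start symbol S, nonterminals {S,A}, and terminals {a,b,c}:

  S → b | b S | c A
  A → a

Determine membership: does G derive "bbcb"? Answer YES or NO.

Convert to CNF:
  S -> T0 S | T1 A | b
  A -> a
  T0 -> b
  T1 -> c

CYK fill:
  [0..0]={S,T0}  "b"  orig:{S}
  [1..1]={S,T0}  "b"  orig:{S}
  [2..2]={T1}  "c"  orig:{}
  [3..3]={S,T0}  "b"  orig:{S}
  [0..1]={S}  "bb"
  [1..2]=∅  "bc"
  [2..3]=∅  "cb"
  [0..2]=∅  "bbc"
  [1..3]=∅  "bcb"
  [0..3]=∅  "bbcb"

S ∉ T[0,3] ⇒ NO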